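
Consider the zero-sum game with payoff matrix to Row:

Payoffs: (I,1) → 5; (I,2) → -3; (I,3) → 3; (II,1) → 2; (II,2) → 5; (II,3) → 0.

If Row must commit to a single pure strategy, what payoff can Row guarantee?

Row minima: I → -3, II → 0.
The best of these is 0.

0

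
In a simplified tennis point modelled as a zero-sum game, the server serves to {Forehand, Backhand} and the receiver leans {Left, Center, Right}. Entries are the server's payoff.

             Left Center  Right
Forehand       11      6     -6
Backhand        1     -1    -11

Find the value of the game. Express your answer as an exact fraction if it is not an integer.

-6

Row minima: Forehand → -6, Backhand → -11; maximin = -6.
Column maxima: Left → 11, Center → 6, Right → -6; minimax = -6.
Since maximin = minimax = -6, there is a saddle point and the value is -6.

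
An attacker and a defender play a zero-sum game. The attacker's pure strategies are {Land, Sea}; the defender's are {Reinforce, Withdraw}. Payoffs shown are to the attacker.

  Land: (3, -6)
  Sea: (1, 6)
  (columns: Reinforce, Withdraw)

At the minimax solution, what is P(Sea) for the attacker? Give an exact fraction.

Row minima: Land → -6, Sea → 1; maximin = 1.
Column maxima: Reinforce → 3, Withdraw → 6; minimax = 3.
1 ≠ 3, so there is no saddle point; optimal play is mixed.
Let the attacker play Land with probability p. Expected payoff against Reinforce: 3p + 1(1−p) = 2p + 1; against Withdraw: (-6)p + 6(1−p) = −12p + 6.
Setting these equal: 2p + 1 = −12p + 6 ⇒ 14p = 5 ⇒ p = 5/14, and the value is (2)·(5/14) + 1 = 12/7.
For the defender: with q = P(Reinforce), equating Land's and Sea's payoffs gives 9q − 6 = −5q + 6 ⇒ q = 6/7.

9/14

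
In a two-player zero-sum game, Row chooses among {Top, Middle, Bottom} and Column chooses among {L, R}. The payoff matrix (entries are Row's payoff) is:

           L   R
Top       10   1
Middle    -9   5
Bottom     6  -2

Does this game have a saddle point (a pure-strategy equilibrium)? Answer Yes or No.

Row minima: Top → 1, Middle → -9, Bottom → -2; maximin = 1.
Column maxima: L → 10, R → 5; minimax = 5.
1 ≠ 5, so no pure-strategy equilibrium exists.

No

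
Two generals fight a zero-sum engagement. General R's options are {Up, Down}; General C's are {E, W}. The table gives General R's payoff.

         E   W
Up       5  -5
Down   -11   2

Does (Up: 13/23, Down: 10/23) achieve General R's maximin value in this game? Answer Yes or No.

Yes

Against E this mix gives (13/23)·5 + (10/23)·(-11) = -45/23.
Against W this mix gives (13/23)·(-5) + (10/23)·2 = -45/23.
All of General C's active replies (E, W) yield -45/23, and no column does worse for General R. The mix makes General C indifferent and guarantees -45/23, so it is optimal.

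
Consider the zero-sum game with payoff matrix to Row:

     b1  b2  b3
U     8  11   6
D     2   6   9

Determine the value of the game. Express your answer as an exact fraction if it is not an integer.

Row minima: U → 6, D → 2; maximin = 6.
Column maxima: b1 → 8, b2 → 11, b3 → 9; minimax = 8.
6 ≠ 8, so there is no saddle point; optimal play is mixed.
b2 is strictly dominated by b1 (it gives Row strictly more in every row), so Column never plays it.
On the remaining 2×2 (U, D vs b1, b3):
Let Row play U with probability p. Expected payoff against b1: 8p + 2(1−p) = 6p + 2; against b3: 6p + 9(1−p) = −3p + 9.
Setting these equal: 6p + 2 = −3p + 9 ⇒ 9p = 7 ⇒ p = 7/9, and the value is (6)·(7/9) + 2 = 20/3.
For Column: with q = P(b1), equating U's and D's payoffs gives 2q + 6 = −7q + 9 ⇒ q = 1/3.

20/3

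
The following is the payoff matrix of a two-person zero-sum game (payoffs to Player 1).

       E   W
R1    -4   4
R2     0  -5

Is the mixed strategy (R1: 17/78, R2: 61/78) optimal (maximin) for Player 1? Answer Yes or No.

Against E this mix gives (17/78)·(-4) + (61/78)·0 = -34/39.
Against W this mix gives (17/78)·4 + (61/78)·(-5) = -79/26.
Player 2 will play W, holding Player 1 to -79/26. Shifting weight toward the row that does better against W would raise this floor (the equalizing mix achieves -20/13 against both W and E), so the proposed strategy is not optimal.

No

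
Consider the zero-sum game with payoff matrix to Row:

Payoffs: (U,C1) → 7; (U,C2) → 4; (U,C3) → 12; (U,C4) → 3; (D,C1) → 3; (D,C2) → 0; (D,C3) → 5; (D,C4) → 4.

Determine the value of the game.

16/5

Row minima: U → 3, D → 0; maximin = 3.
Column maxima: C1 → 7, C2 → 4, C3 → 12, C4 → 4; minimax = 4.
3 ≠ 4, so there is no saddle point; optimal play is mixed.
C1 is strictly dominated by C2 (it gives Row strictly more in every row), so Column never plays it.
C3 is strictly dominated by C2 (it gives Row strictly more in every row), so Column never plays it.
On the remaining 2×2 (U, D vs C2, C4):
Let Row play U with probability p. Expected payoff against C2: 4p + 0(1−p) = 4p; against C4: 3p + 4(1−p) = −p + 4.
Setting these equal: 4p = −p + 4 ⇒ 5p = 4 ⇒ p = 4/5, and the value is (4)·(4/5) = 16/5.
For Column: with q = P(C2), equating U's and D's payoffs gives q + 3 = −4q + 4 ⇒ q = 1/5.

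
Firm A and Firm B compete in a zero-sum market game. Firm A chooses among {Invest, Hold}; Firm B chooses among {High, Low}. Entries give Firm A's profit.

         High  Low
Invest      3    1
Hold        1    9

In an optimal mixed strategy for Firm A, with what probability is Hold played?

1/5

Row minima: Invest → 1, Hold → 1; maximin = 1.
Column maxima: High → 3, Low → 9; minimax = 3.
1 ≠ 3, so there is no saddle point; optimal play is mixed.
Let Firm A play Invest with probability p. Expected payoff against High: 3p + 1(1−p) = 2p + 1; against Low: 1p + 9(1−p) = −8p + 9.
Setting these equal: 2p + 1 = −8p + 9 ⇒ 10p = 8 ⇒ p = 4/5, and the value is (2)·(4/5) + 1 = 13/5.
For Firm B: with q = P(High), equating Invest's and Hold's payoffs gives 2q + 1 = −8q + 9 ⇒ q = 4/5.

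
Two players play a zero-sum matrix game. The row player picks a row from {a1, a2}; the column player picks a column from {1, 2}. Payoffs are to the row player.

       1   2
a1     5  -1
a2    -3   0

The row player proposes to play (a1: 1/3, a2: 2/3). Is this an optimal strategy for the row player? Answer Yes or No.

Yes

Against 1 this mix gives (1/3)·5 + (2/3)·(-3) = -1/3.
Against 2 this mix gives (1/3)·(-1) + (2/3)·0 = -1/3.
All of the column player's active replies (1, 2) yield -1/3, and no column does worse for the row player. The mix makes the column player indifferent and guarantees -1/3, so it is optimal.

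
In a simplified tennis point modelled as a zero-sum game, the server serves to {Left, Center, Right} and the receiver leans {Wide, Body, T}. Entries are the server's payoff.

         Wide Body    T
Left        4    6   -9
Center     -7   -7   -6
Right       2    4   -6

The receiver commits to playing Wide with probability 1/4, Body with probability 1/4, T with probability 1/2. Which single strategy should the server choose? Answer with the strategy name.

Expected payoff of Left: (1/4)·4 + (1/4)·6 + (1/2)·(-9) = -2.
Expected payoff of Center: (1/4)·(-7) + (1/4)·(-7) + (1/2)·(-6) = -13/2.
Expected payoff of Right: (1/4)·2 + (1/4)·4 + (1/2)·(-6) = -3/2.
The largest is -3/2, so the server's best response is Right.

Right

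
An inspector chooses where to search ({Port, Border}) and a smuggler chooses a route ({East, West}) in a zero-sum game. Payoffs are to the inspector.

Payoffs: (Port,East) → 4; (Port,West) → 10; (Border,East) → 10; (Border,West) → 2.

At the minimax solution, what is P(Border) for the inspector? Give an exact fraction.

Row minima: Port → 4, Border → 2; maximin = 4.
Column maxima: East → 10, West → 10; minimax = 10.
4 ≠ 10, so there is no saddle point; optimal play is mixed.
Let the inspector play Port with probability p. Expected payoff against East: 4p + 10(1−p) = −6p + 10; against West: 10p + 2(1−p) = 8p + 2.
Setting these equal: −6p + 10 = 8p + 2 ⇒ −14p = -8 ⇒ p = 4/7, and the value is (-6)·(4/7) + 10 = 46/7.
For the smuggler: with q = P(East), equating Port's and Border's payoffs gives −6q + 10 = 8q + 2 ⇒ q = 4/7.

3/7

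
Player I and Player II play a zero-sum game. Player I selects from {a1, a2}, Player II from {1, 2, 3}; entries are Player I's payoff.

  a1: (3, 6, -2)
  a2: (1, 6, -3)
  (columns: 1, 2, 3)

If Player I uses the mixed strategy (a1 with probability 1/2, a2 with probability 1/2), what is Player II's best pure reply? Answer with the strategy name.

3

If Player II plays 1, Player I's expected payoff is (1/2)·3 + (1/2)·1 = 2.
If Player II plays 2, Player I's expected payoff is (1/2)·6 + (1/2)·6 = 6.
If Player II plays 3, Player I's expected payoff is (1/2)·(-2) + (1/2)·(-3) = -5/2.
Player II minimizes Player I's payoff; the smallest is -5/2, so the best response is 3.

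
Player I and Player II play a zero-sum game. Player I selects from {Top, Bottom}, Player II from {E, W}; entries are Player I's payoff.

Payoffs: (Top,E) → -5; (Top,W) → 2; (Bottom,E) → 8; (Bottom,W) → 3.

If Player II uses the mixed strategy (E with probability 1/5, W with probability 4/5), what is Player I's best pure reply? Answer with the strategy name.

Expected payoff of Top: (1/5)·(-5) + (4/5)·2 = 3/5.
Expected payoff of Bottom: (1/5)·8 + (4/5)·3 = 4.
The largest is 4, so Player I's best response is Bottom.

Bottom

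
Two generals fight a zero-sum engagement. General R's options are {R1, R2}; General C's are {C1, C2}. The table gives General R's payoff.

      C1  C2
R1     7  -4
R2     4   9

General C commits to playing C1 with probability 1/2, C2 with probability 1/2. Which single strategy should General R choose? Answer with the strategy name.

Expected payoff of R1: (1/2)·7 + (1/2)·(-4) = 3/2.
Expected payoff of R2: (1/2)·4 + (1/2)·9 = 13/2.
The largest is 13/2, so General R's best response is R2.

R2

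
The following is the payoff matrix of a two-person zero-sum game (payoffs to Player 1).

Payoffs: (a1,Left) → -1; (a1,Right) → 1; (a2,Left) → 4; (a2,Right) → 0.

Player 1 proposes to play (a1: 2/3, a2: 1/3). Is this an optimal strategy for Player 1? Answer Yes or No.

Against Left this mix gives (2/3)·(-1) + (1/3)·4 = 2/3.
Against Right this mix gives (2/3)·1 + (1/3)·0 = 2/3.
All of Player 2's active replies (Left, Right) yield 2/3, and no column does worse for Player 1. The mix makes Player 2 indifferent and guarantees 2/3, so it is optimal.

Yes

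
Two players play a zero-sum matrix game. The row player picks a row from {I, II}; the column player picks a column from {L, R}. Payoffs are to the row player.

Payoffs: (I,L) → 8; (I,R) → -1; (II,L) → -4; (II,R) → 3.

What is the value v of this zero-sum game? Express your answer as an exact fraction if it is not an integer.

5/4

Row minima: I → -1, II → -4; maximin = -1.
Column maxima: L → 8, R → 3; minimax = 3.
-1 ≠ 3, so there is no saddle point; optimal play is mixed.
Let the row player play I with probability p. Expected payoff against L: 8p + (-4)(1−p) = 12p − 4; against R: (-1)p + 3(1−p) = −4p + 3.
Setting these equal: 12p − 4 = −4p + 3 ⇒ 16p = 7 ⇒ p = 7/16, and the value is (12)·(7/16) − 4 = 5/4.
For the column player: with q = P(L), equating I's and II's payoffs gives 9q − 1 = −7q + 3 ⇒ q = 1/4.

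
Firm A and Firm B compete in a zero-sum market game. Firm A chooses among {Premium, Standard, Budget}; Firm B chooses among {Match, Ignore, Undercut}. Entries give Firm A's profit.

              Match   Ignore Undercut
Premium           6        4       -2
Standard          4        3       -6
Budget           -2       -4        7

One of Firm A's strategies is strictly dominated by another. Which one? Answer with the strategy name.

Standard

Premium gives a strictly higher payoff than Standard against every column: 6 > 4, 4 > 3, -2 > -6.
So Standard is strictly dominated and Firm A never plays it.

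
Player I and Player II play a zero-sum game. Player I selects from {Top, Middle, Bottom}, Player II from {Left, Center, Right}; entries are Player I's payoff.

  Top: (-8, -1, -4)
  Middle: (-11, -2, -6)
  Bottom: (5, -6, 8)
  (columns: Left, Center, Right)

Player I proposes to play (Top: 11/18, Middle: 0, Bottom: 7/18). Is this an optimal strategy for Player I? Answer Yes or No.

Yes

Against Left this mix gives (11/18)·(-8) + (7/18)·5 = -53/18.
Against Center this mix gives (11/18)·(-1) + (7/18)·(-6) = -53/18.
Against Right this mix gives (11/18)·(-4) + (7/18)·8 = 2/3.
All of Player II's active replies (Left, Center) yield -53/18, and no column does worse for Player I. The mix makes Player II indifferent and guarantees -53/18, so it is optimal.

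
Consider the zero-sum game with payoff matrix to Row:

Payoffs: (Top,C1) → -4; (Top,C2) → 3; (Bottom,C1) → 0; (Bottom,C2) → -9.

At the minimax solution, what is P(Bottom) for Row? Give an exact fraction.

Row minima: Top → -4, Bottom → -9; maximin = -4.
Column maxima: C1 → 0, C2 → 3; minimax = 0.
-4 ≠ 0, so there is no saddle point; optimal play is mixed.
Let Row play Top with probability p. Expected payoff against C1: (-4)p + 0(1−p) = −4p; against C2: 3p + (-9)(1−p) = 12p − 9.
Setting these equal: −4p = 12p − 9 ⇒ −16p = -9 ⇒ p = 9/16, and the value is (-4)·(9/16) = -9/4.
For Column: with q = P(C1), equating Top's and Bottom's payoffs gives −7q + 3 = 9q − 9 ⇒ q = 3/4.

7/16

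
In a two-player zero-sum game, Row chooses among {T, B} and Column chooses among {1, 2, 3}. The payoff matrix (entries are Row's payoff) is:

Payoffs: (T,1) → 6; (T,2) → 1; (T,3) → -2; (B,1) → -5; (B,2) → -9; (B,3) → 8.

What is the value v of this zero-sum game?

Row minima: T → -2, B → -9; maximin = -2.
Column maxima: 1 → 6, 2 → 1, 3 → 8; minimax = 1.
-2 ≠ 1, so there is no saddle point; optimal play is mixed.
1 is strictly dominated by 2 (it gives Row strictly more in every row), so Column never plays it.
On the remaining 2×2 (T, B vs 2, 3):
Let Row play T with probability p. Expected payoff against 2: 1p + (-9)(1−p) = 10p − 9; against 3: (-2)p + 8(1−p) = −10p + 8.
Setting these equal: 10p − 9 = −10p + 8 ⇒ 20p = 17 ⇒ p = 17/20, and the value is (10)·(17/20) − 9 = -1/2.
For Column: with q = P(2), equating T's and B's payoffs gives 3q − 2 = −17q + 8 ⇒ q = 1/2.

-1/2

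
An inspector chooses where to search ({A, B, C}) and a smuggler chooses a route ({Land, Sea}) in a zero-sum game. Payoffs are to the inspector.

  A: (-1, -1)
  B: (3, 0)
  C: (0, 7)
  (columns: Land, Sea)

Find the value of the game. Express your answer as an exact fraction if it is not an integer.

Row minima: A → -1, B → 0, C → 0; maximin = 0.
Column maxima: Land → 3, Sea → 7; minimax = 3.
0 ≠ 3, so there is no saddle point; optimal play is mixed.
A is strictly dominated by B, so the inspector never plays it.
On the remaining 2×2 (B, C vs Land, Sea):
Let the inspector play B with probability p. Expected payoff against Land: 3p + 0(1−p) = 3p; against Sea: 0p + 7(1−p) = −7p + 7.
Setting these equal: 3p = −7p + 7 ⇒ 10p = 7 ⇒ p = 7/10, and the value is (3)·(7/10) = 21/10.
For the smuggler: with q = P(Land), equating B's and C's payoffs gives 3q = −7q + 7 ⇒ q = 7/10.

21/10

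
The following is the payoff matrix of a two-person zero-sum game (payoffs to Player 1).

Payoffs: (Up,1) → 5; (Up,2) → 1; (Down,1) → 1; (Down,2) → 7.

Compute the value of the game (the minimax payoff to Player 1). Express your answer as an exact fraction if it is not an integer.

Row minima: Up → 1, Down → 1; maximin = 1.
Column maxima: 1 → 5, 2 → 7; minimax = 5.
1 ≠ 5, so there is no saddle point; optimal play is mixed.
Let Player 1 play Up with probability p. Expected payoff against 1: 5p + 1(1−p) = 4p + 1; against 2: 1p + 7(1−p) = −6p + 7.
Setting these equal: 4p + 1 = −6p + 7 ⇒ 10p = 6 ⇒ p = 3/5, and the value is (4)·(3/5) + 1 = 17/5.
For Player 2: with q = P(1), equating Up's and Down's payoffs gives 4q + 1 = −6q + 7 ⇒ q = 3/5.

17/5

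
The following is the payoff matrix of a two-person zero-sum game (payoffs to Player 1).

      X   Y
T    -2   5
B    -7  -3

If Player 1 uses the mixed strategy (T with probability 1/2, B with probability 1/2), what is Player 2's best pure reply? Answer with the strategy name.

X

If Player 2 plays X, Player 1's expected payoff is (1/2)·(-2) + (1/2)·(-7) = -9/2.
If Player 2 plays Y, Player 1's expected payoff is (1/2)·5 + (1/2)·(-3) = 1.
Player 2 minimizes Player 1's payoff; the smallest is -9/2, so the best response is X.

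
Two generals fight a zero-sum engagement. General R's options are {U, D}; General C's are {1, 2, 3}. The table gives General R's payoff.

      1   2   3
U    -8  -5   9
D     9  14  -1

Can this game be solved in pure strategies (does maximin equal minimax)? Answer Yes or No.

No

Row minima: U → -8, D → -1; maximin = -1.
Column maxima: 1 → 9, 2 → 14, 3 → 9; minimax = 9.
-1 ≠ 9, so no pure-strategy equilibrium exists.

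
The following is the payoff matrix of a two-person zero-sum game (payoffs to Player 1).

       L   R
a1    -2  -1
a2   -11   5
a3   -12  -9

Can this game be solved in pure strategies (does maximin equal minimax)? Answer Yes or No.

Row minima: a1 → -2, a2 → -11, a3 → -12; maximin = -2.
Column maxima: L → -2, R → 5; minimax = -2.
maximin = minimax = -2, so a saddle point exists.

Yes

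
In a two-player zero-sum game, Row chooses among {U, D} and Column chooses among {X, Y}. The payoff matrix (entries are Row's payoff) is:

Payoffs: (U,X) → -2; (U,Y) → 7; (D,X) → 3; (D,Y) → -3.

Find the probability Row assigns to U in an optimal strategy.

2/5

Row minima: U → -2, D → -3; maximin = -2.
Column maxima: X → 3, Y → 7; minimax = 3.
-2 ≠ 3, so there is no saddle point; optimal play is mixed.
Let Row play U with probability p. Expected payoff against X: (-2)p + 3(1−p) = −5p + 3; against Y: 7p + (-3)(1−p) = 10p − 3.
Setting these equal: −5p + 3 = 10p − 3 ⇒ −15p = -6 ⇒ p = 2/5, and the value is (-5)·(2/5) + 3 = 1.
For Column: with q = P(X), equating U's and D's payoffs gives −9q + 7 = 6q − 3 ⇒ q = 2/3.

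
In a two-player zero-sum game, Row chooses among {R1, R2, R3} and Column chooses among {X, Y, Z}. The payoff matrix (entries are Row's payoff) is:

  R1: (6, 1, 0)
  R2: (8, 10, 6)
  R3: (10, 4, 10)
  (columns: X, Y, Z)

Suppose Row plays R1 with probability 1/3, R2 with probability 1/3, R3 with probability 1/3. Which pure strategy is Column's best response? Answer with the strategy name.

If Column plays X, Row's expected payoff is (1/3)·6 + (1/3)·8 + (1/3)·10 = 8.
If Column plays Y, Row's expected payoff is (1/3)·1 + (1/3)·10 + (1/3)·4 = 5.
If Column plays Z, Row's expected payoff is (1/3)·0 + (1/3)·6 + (1/3)·10 = 16/3.
Column minimizes Row's payoff; the smallest is 5, so the best response is Y.

Y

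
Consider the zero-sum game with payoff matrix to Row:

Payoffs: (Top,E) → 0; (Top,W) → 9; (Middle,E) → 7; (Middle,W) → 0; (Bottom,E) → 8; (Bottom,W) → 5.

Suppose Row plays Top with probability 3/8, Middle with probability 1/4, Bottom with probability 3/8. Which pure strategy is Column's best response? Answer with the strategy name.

E

If Column plays E, Row's expected payoff is (3/8)·0 + (1/4)·7 + (3/8)·8 = 19/4.
If Column plays W, Row's expected payoff is (3/8)·9 + (1/4)·0 + (3/8)·5 = 21/4.
Column minimizes Row's payoff; the smallest is 19/4, so the best response is E.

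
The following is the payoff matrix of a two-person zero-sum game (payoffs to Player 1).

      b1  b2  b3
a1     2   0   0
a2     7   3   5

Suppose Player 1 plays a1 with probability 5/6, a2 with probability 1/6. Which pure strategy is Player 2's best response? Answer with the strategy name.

If Player 2 plays b1, Player 1's expected payoff is (5/6)·2 + (1/6)·7 = 17/6.
If Player 2 plays b2, Player 1's expected payoff is (5/6)·0 + (1/6)·3 = 1/2.
If Player 2 plays b3, Player 1's expected payoff is (5/6)·0 + (1/6)·5 = 5/6.
Player 2 minimizes Player 1's payoff; the smallest is 1/2, so the best response is b2.

b2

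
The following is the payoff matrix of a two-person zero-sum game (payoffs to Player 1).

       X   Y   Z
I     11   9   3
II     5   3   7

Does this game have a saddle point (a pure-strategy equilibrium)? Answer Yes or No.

No

Row minima: I → 3, II → 3; maximin = 3.
Column maxima: X → 11, Y → 9, Z → 7; minimax = 7.
3 ≠ 7, so no pure-strategy equilibrium exists.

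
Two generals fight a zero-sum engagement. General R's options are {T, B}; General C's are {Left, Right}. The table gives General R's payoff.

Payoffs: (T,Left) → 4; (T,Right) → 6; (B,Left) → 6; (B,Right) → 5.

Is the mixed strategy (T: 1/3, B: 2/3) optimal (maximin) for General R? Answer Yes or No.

Yes

Against Left this mix gives (1/3)·4 + (2/3)·6 = 16/3.
Against Right this mix gives (1/3)·6 + (2/3)·5 = 16/3.
All of General C's active replies (Left, Right) yield 16/3, and no column does worse for General R. The mix makes General C indifferent and guarantees 16/3, so it is optimal.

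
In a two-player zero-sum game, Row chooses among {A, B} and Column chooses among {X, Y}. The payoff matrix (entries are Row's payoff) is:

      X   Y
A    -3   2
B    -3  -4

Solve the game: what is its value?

-3

Row minima: A → -3, B → -4; maximin = -3.
Column maxima: X → -3, Y → 2; minimax = -3.
Since maximin = minimax = -3, there is a saddle point and the value is -3.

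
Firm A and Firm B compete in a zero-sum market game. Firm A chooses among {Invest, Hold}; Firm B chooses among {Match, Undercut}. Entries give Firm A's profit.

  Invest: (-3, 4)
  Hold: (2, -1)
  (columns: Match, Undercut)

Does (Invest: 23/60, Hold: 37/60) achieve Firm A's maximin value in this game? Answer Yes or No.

No

Against Match this mix gives (23/60)·(-3) + (37/60)·2 = 1/12.
Against Undercut this mix gives (23/60)·4 + (37/60)·(-1) = 11/12.
Firm B will play Match, holding Firm A to 1/12. Shifting weight toward the row that does better against Match would raise this floor (the equalizing mix achieves 1/2 against both Match and Undercut), so the proposed strategy is not optimal.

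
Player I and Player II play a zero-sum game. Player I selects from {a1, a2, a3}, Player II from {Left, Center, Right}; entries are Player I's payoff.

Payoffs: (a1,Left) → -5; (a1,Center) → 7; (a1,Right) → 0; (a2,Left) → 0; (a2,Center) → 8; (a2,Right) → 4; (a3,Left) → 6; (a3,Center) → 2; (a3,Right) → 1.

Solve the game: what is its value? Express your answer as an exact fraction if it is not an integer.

Row minima: a1 → -5, a2 → 0, a3 → 1; maximin = 1.
Column maxima: Left → 6, Center → 8, Right → 4; minimax = 4.
1 ≠ 4, so there is no saddle point; optimal play is mixed.
a1 is strictly dominated by a2, so Player I never plays it.
Center is strictly dominated by Right (it gives Player I strictly more in every row), so Player II never plays it.
On the remaining 2×2 (a2, a3 vs Left, Right):
Let Player I play a2 with probability p. Expected payoff against Left: 0p + 6(1−p) = −6p + 6; against Right: 4p + 1(1−p) = 3p + 1.
Setting these equal: −6p + 6 = 3p + 1 ⇒ −9p = -5 ⇒ p = 5/9, and the value is (-6)·(5/9) + 6 = 8/3.
For Player II: with q = P(Left), equating a2's and a3's payoffs gives −4q + 4 = 5q + 1 ⇒ q = 1/3.

8/3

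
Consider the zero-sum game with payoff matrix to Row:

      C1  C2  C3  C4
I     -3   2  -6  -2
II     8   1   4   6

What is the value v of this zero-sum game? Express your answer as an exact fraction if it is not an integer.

14/11

Row minima: I → -6, II → 1; maximin = 1.
Column maxima: C1 → 8, C2 → 2, C3 → 4, C4 → 6; minimax = 2.
1 ≠ 2, so there is no saddle point; optimal play is mixed.
C1 is strictly dominated by C3 (it gives Row strictly more in every row), so Column never plays it.
C4 is strictly dominated by C3 (it gives Row strictly more in every row), so Column never plays it.
On the remaining 2×2 (I, II vs C2, C3):
Let Row play I with probability p. Expected payoff against C2: 2p + 1(1−p) = p + 1; against C3: (-6)p + 4(1−p) = −10p + 4.
Setting these equal: p + 1 = −10p + 4 ⇒ 11p = 3 ⇒ p = 3/11, and the value is (1)·(3/11) + 1 = 14/11.
For Column: with q = P(C2), equating I's and II's payoffs gives 8q − 6 = −3q + 4 ⇒ q = 10/11.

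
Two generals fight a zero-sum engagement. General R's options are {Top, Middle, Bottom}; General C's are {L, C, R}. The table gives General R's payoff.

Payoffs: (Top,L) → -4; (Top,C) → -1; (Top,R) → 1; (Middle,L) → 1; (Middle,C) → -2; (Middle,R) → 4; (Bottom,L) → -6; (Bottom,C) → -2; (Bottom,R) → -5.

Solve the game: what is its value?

-3/2

Row minima: Top → -4, Middle → -2, Bottom → -6; maximin = -2.
Column maxima: L → 1, C → -1, R → 4; minimax = -1.
-2 ≠ -1, so there is no saddle point; optimal play is mixed.
Bottom is strictly dominated by Top, so General R never plays it.
R is strictly dominated by L (it gives General R strictly more in every row), so General C never plays it.
On the remaining 2×2 (Top, Middle vs L, C):
Let General R play Top with probability p. Expected payoff against L: (-4)p + 1(1−p) = −5p + 1; against C: (-1)p + (-2)(1−p) = p − 2.
Setting these equal: −5p + 1 = p − 2 ⇒ −6p = -3 ⇒ p = 1/2, and the value is (-5)·(1/2) + 1 = -3/2.
For General C: with q = P(L), equating Top's and Middle's payoffs gives −3q − 1 = 3q − 2 ⇒ q = 1/6.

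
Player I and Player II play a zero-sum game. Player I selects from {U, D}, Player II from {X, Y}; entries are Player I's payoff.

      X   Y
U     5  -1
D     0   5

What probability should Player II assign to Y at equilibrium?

5/11

Row minima: U → -1, D → 0; maximin = 0.
Column maxima: X → 5, Y → 5; minimax = 5.
0 ≠ 5, so there is no saddle point; optimal play is mixed.
Let Player I play U with probability p. Expected payoff against X: 5p + 0(1−p) = 5p; against Y: (-1)p + 5(1−p) = −6p + 5.
Setting these equal: 5p = −6p + 5 ⇒ 11p = 5 ⇒ p = 5/11, and the value is (5)·(5/11) = 25/11.
For Player II: with q = P(X), equating U's and D's payoffs gives 6q − 1 = −5q + 5 ⇒ q = 6/11.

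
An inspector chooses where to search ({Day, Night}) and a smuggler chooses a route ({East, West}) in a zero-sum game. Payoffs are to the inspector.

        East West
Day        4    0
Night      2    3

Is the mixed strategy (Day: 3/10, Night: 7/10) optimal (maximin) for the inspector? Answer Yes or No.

Against East this mix gives (3/10)·4 + (7/10)·2 = 13/5.
Against West this mix gives (3/10)·0 + (7/10)·3 = 21/10.
The smuggler will play West, holding the inspector to 21/10. Shifting weight toward the row that does better against West would raise this floor (the equalizing mix achieves 12/5 against both West and East), so the proposed strategy is not optimal.

No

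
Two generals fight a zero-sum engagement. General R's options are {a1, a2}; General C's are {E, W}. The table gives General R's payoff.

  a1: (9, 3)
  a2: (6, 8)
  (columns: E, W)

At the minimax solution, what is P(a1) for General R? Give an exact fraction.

1/4

Row minima: a1 → 3, a2 → 6; maximin = 6.
Column maxima: E → 9, W → 8; minimax = 8.
6 ≠ 8, so there is no saddle point; optimal play is mixed.
Let General R play a1 with probability p. Expected payoff against E: 9p + 6(1−p) = 3p + 6; against W: 3p + 8(1−p) = −5p + 8.
Setting these equal: 3p + 6 = −5p + 8 ⇒ 8p = 2 ⇒ p = 1/4, and the value is (3)·(1/4) + 6 = 27/4.
For General C: with q = P(E), equating a1's and a2's payoffs gives 6q + 3 = −2q + 8 ⇒ q = 5/8.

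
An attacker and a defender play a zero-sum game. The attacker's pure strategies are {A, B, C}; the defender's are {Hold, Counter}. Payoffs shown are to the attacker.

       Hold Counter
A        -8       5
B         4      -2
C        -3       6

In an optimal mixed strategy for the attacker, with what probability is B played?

Row minima: A → -8, B → -2, C → -3; maximin = -2.
Column maxima: Hold → 4, Counter → 6; minimax = 4.
-2 ≠ 4, so there is no saddle point; optimal play is mixed.
A is strictly dominated by C, so the attacker never plays it.
On the remaining 2×2 (B, C vs Hold, Counter):
Let the attacker play B with probability p. Expected payoff against Hold: 4p + (-3)(1−p) = 7p − 3; against Counter: (-2)p + 6(1−p) = −8p + 6.
Setting these equal: 7p − 3 = −8p + 6 ⇒ 15p = 9 ⇒ p = 3/5, and the value is (7)·(3/5) − 3 = 6/5.
For the defender: with q = P(Hold), equating B's and C's payoffs gives 6q − 2 = −9q + 6 ⇒ q = 8/15.

3/5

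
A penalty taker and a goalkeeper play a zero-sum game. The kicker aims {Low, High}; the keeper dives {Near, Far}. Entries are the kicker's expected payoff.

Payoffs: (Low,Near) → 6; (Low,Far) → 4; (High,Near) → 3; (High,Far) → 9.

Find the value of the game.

21/4

Row minima: Low → 4, High → 3; maximin = 4.
Column maxima: Near → 6, Far → 9; minimax = 6.
4 ≠ 6, so there is no saddle point; optimal play is mixed.
Let the kicker play Low with probability p. Expected payoff against Near: 6p + 3(1−p) = 3p + 3; against Far: 4p + 9(1−p) = −5p + 9.
Setting these equal: 3p + 3 = −5p + 9 ⇒ 8p = 6 ⇒ p = 3/4, and the value is (3)·(3/4) + 3 = 21/4.
For the keeper: with q = P(Near), equating Low's and High's payoffs gives 2q + 4 = −6q + 9 ⇒ q = 5/8.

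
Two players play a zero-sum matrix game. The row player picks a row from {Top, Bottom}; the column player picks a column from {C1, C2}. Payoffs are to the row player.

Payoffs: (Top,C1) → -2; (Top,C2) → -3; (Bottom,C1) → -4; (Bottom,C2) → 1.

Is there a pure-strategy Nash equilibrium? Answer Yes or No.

Row minima: Top → -3, Bottom → -4; maximin = -3.
Column maxima: C1 → -2, C2 → 1; minimax = -2.
-3 ≠ -2, so no pure-strategy equilibrium exists.

No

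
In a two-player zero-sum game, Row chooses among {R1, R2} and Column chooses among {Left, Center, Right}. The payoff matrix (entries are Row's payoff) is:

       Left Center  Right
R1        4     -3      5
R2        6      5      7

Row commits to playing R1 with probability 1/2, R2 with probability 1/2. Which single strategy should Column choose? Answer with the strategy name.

Center

If Column plays Left, Row's expected payoff is (1/2)·4 + (1/2)·6 = 5.
If Column plays Center, Row's expected payoff is (1/2)·(-3) + (1/2)·5 = 1.
If Column plays Right, Row's expected payoff is (1/2)·5 + (1/2)·7 = 6.
Column minimizes Row's payoff; the smallest is 1, so the best response is Center.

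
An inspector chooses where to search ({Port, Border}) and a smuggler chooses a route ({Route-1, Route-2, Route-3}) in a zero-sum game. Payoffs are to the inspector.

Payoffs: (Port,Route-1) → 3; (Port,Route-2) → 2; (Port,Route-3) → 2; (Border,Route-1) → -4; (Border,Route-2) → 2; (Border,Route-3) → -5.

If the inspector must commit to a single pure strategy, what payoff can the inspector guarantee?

Row minima: Port → 2, Border → -5.
The best of these is 2.

2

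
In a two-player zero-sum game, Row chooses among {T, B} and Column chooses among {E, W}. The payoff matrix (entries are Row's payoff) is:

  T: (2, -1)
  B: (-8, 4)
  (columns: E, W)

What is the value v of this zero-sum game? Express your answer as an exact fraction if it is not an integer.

Row minima: T → -1, B → -8; maximin = -1.
Column maxima: E → 2, W → 4; minimax = 2.
-1 ≠ 2, so there is no saddle point; optimal play is mixed.
Let Row play T with probability p. Expected payoff against E: 2p + (-8)(1−p) = 10p − 8; against W: (-1)p + 4(1−p) = −5p + 4.
Setting these equal: 10p − 8 = −5p + 4 ⇒ 15p = 12 ⇒ p = 4/5, and the value is (10)·(4/5) − 8 = 0.
For Column: with q = P(E), equating T's and B's payoffs gives 3q − 1 = −12q + 4 ⇒ q = 1/3.

0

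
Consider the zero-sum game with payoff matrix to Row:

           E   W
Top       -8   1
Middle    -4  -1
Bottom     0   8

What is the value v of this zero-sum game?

0

Row minima: Top → -8, Middle → -4, Bottom → 0; maximin = 0.
Column maxima: E → 0, W → 8; minimax = 0.
Since maximin = minimax = 0, there is a saddle point and the value is 0.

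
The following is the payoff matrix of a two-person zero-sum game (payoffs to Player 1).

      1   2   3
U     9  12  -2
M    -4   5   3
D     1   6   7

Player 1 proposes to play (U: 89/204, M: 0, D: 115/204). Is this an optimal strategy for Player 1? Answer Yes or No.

Against 1 this mix gives (89/204)·9 + (115/204)·1 = 229/51.
Against 2 this mix gives (89/204)·12 + (115/204)·6 = 293/34.
Against 3 this mix gives (89/204)·(-2) + (115/204)·7 = 209/68.
Player 2 will play 3, holding Player 1 to 209/68. Shifting weight toward the row that does better against 3 would raise this floor (the equalizing mix achieves 65/17 against both 3 and 1), so the proposed strategy is not optimal.

No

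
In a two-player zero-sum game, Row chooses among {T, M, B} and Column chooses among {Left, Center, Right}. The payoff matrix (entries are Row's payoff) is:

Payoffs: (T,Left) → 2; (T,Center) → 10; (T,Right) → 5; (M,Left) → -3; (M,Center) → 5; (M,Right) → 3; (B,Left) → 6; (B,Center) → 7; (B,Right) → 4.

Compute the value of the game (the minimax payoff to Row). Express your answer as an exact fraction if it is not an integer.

22/5

Row minima: T → 2, M → -3, B → 4; maximin = 4.
Column maxima: Left → 6, Center → 10, Right → 5; minimax = 5.
4 ≠ 5, so there is no saddle point; optimal play is mixed.
M is strictly dominated by T, so Row never plays it.
Center is strictly dominated by Left (it gives Row strictly more in every row), so Column never plays it.
On the remaining 2×2 (T, B vs Left, Right):
Let Row play T with probability p. Expected payoff against Left: 2p + 6(1−p) = −4p + 6; against Right: 5p + 4(1−p) = p + 4.
Setting these equal: −4p + 6 = p + 4 ⇒ −5p = -2 ⇒ p = 2/5, and the value is (-4)·(2/5) + 6 = 22/5.
For Column: with q = P(Left), equating T's and B's payoffs gives −3q + 5 = 2q + 4 ⇒ q = 1/5.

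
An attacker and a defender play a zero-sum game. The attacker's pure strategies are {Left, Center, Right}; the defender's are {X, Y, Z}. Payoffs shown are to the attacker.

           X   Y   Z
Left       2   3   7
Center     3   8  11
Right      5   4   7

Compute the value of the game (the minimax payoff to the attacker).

14/3

Row minima: Left → 2, Center → 3, Right → 4; maximin = 4.
Column maxima: X → 5, Y → 8, Z → 11; minimax = 5.
4 ≠ 5, so there is no saddle point; optimal play is mixed.
Left is strictly dominated by Center, so the attacker never plays it.
Z is strictly dominated by X (it gives the attacker strictly more in every row), so the defender never plays it.
On the remaining 2×2 (Center, Right vs X, Y):
Let the attacker play Center with probability p. Expected payoff against X: 3p + 5(1−p) = −2p + 5; against Y: 8p + 4(1−p) = 4p + 4.
Setting these equal: −2p + 5 = 4p + 4 ⇒ −6p = -1 ⇒ p = 1/6, and the value is (-2)·(1/6) + 5 = 14/3.
For the defender: with q = P(X), equating Center's and Right's payoffs gives −5q + 8 = q + 4 ⇒ q = 2/3.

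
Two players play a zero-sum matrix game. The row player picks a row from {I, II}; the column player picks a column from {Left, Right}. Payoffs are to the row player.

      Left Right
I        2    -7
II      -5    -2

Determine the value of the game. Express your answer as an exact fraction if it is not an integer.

-13/4

Row minima: I → -7, II → -5; maximin = -5.
Column maxima: Left → 2, Right → -2; minimax = -2.
-5 ≠ -2, so there is no saddle point; optimal play is mixed.
Let the row player play I with probability p. Expected payoff against Left: 2p + (-5)(1−p) = 7p − 5; against Right: (-7)p + (-2)(1−p) = −5p − 2.
Setting these equal: 7p − 5 = −5p − 2 ⇒ 12p = 3 ⇒ p = 1/4, and the value is (7)·(1/4) − 5 = -13/4.
For the column player: with q = P(Left), equating I's and II's payoffs gives 9q − 7 = −3q − 2 ⇒ q = 5/12.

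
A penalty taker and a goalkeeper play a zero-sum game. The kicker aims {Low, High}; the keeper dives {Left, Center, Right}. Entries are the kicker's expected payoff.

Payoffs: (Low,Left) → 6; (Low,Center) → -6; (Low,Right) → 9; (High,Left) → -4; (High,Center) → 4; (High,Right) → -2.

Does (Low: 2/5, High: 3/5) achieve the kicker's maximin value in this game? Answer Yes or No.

Yes

Against Left this mix gives (2/5)·6 + (3/5)·(-4) = 0.
Against Center this mix gives (2/5)·(-6) + (3/5)·4 = 0.
Against Right this mix gives (2/5)·9 + (3/5)·(-2) = 12/5.
All of the keeper's active replies (Left, Center) yield 0, and no column does worse for the kicker. The mix makes the keeper indifferent and guarantees 0, so it is optimal.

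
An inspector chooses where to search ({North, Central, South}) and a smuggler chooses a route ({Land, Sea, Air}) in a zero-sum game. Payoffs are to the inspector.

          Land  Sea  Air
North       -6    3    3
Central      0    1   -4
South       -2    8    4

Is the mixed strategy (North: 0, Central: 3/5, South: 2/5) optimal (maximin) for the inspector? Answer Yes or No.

Yes

Against Land this mix gives (3/5)·0 + (2/5)·(-2) = -4/5.
Against Sea this mix gives (3/5)·1 + (2/5)·8 = 19/5.
Against Air this mix gives (3/5)·(-4) + (2/5)·4 = -4/5.
All of the smuggler's active replies (Land, Air) yield -4/5, and no column does worse for the inspector. The mix makes the smuggler indifferent and guarantees -4/5, so it is optimal.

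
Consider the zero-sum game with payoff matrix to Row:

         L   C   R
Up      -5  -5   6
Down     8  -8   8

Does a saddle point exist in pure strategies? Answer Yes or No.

Row minima: Up → -5, Down → -8; maximin = -5.
Column maxima: L → 8, C → -5, R → 8; minimax = -5.
maximin = minimax = -5, so a saddle point exists.

Yes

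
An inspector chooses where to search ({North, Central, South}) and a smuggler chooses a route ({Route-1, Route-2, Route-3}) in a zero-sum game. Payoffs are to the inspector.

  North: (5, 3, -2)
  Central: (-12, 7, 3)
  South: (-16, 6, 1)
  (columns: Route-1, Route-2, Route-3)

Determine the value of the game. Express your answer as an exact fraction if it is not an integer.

Row minima: North → -2, Central → -12, South → -16; maximin = -2.
Column maxima: Route-1 → 5, Route-2 → 7, Route-3 → 3; minimax = 3.
-2 ≠ 3, so there is no saddle point; optimal play is mixed.
South is strictly dominated by Central, so the inspector never plays it.
Route-2 is strictly dominated by Route-3 (it gives the inspector strictly more in every row), so the smuggler never plays it.
On the remaining 2×2 (North, Central vs Route-1, Route-3):
Let the inspector play North with probability p. Expected payoff against Route-1: 5p + (-12)(1−p) = 17p − 12; against Route-3: (-2)p + 3(1−p) = −5p + 3.
Setting these equal: 17p − 12 = −5p + 3 ⇒ 22p = 15 ⇒ p = 15/22, and the value is (17)·(15/22) − 12 = -9/22.
For the smuggler: with q = P(Route-1), equating North's and Central's payoffs gives 7q − 2 = −15q + 3 ⇒ q = 5/22.

-9/22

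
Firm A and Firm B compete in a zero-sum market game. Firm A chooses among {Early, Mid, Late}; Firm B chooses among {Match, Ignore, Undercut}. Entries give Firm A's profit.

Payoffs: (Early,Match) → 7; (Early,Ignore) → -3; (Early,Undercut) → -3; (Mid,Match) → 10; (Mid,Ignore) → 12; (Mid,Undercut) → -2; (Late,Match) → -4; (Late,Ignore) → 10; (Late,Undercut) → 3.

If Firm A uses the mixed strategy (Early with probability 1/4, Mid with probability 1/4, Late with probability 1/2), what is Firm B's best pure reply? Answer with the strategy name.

If Firm B plays Match, Firm A's expected payoff is (1/4)·7 + (1/4)·10 + (1/2)·(-4) = 9/4.
If Firm B plays Ignore, Firm A's expected payoff is (1/4)·(-3) + (1/4)·12 + (1/2)·10 = 29/4.
If Firm B plays Undercut, Firm A's expected payoff is (1/4)·(-3) + (1/4)·(-2) + (1/2)·3 = 1/4.
Firm B minimizes Firm A's payoff; the smallest is 1/4, so the best response is Undercut.

Undercut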